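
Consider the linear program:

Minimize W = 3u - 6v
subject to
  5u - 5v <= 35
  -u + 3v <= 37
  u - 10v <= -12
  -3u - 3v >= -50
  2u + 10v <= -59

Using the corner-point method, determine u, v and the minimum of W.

u = -334/7, v = -25/7, minimum W = -852/7

Extreme points and W = 3u - 6v:
  (-334/7, -25/7) → W = -852/7
  (-547/16, 15/16) → W = -1731/16
  (-71/3, -7/6) → W = -64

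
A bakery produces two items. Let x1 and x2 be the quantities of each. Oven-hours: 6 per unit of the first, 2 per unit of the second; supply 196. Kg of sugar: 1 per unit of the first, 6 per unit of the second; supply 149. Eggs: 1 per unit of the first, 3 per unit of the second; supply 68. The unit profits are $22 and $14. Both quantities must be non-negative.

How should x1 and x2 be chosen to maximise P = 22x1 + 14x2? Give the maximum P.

Corner points and P = 22x1 + 14x2:
  (0, 0) → P = 0
  (0, 68/3) → P = 952/3
  (98/3, 0) → P = 2156/3
  (113/4, 53/4) → P = 807

At the optimal vertex, 6x1 + 2x2 = 196 and x1 + 3x2 = 68.
Solving simultaneously gives x1 = 113/4, x2 = 53/4.

x1 = 113/4, x2 = 53/4, maximum P = 807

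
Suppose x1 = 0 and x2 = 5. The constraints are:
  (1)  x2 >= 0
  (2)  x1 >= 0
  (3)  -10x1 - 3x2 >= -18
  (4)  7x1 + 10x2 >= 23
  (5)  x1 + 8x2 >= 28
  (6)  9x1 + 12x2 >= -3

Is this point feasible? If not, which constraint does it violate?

(1): 5 ≥ 0 ✓
(2): 0 ≥ 0 ✓
(3): -15 ≥ -18 ✓
(4): 50 ≥ 23 ✓
(5): 40 ≥ 28 ✓
(6): 60 ≥ -3 ✓

feasible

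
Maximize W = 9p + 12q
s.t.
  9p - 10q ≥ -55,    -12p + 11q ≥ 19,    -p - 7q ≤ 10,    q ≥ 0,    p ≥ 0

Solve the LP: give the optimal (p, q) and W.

p = 415/21, q = 163/7, maximum W = 3201/7

Extreme points and W = 9p + 12q:
  (415/21, 163/7) → W = 3201/7
  (0, 11/2) → W = 66
  (0, 19/11) → W = 228/11

The binding constraints are 9p - 10q = -55 and -12p + 11q = 19.
Solving simultaneously gives p = 415/21, q = 163/7.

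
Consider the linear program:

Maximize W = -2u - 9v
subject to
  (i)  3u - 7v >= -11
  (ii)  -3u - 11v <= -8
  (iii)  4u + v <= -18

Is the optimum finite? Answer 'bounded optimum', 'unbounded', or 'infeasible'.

infeasible

The boundaries 3u - 7v = -11 and -3u - 11v = -8 meet at (-65/54, 19/18), but that point violates 4u + v ≤ -18. Every candidate vertex is excluded by some other constraint, so the feasible region is empty.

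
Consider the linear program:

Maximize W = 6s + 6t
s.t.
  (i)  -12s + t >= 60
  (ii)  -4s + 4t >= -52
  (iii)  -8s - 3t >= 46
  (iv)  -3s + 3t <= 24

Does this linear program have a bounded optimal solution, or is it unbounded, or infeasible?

Feasible corners and W = 6s + 6t:
  (-73/11, -216/11) → W = -1734/11
  (-113/22, -18/11) → W = -447/11
  (-70/11, 18/11) → W = -312/11
The feasible region has finitely many vertices and no improving ray; the maximum is -312/11 at (-70/11, 18/11).

bounded optimum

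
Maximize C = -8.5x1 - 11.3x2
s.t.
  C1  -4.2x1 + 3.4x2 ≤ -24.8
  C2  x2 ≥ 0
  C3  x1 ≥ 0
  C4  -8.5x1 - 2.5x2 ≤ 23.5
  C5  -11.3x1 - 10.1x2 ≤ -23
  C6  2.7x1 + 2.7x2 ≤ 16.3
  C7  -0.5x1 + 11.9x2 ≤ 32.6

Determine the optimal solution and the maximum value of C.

Feasible corners and C = -8.5x1 - 11.3x2:
  (124/21, 0) → C = -1054/21
  (6119/1026, 25/342) → C = -52859/1026
  (163/27, 0) → C = -2771/54

x1 = 124/21, x2 = 0, maximum C = -1054/21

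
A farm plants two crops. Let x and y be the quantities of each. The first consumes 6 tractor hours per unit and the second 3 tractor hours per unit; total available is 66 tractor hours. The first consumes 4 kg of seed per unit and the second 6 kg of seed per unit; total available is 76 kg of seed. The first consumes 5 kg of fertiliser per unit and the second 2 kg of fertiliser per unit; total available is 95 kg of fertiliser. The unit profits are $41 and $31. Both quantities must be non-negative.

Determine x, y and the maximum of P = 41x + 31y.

x = 7, y = 8, maximum P = 535

Vertices and P = 41x + 31y:
  (0, 0) → P = 0
  (0, 38/3) → P = 1178/3
  (11, 0) → P = 451
  (7, 8) → P = 535

The optimum lies where 6x + 3y = 66 and 4x + 6y = 76.
Solving simultaneously gives x = 7, y = 8.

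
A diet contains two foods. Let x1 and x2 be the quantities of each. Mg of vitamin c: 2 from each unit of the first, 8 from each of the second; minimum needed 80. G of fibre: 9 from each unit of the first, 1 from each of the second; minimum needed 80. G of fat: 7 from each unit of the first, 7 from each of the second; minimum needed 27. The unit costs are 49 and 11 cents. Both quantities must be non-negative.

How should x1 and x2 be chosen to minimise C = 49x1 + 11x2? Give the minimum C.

Extreme points and C = 49x1 + 11x2:
  (0, 80) → C = 880
  (40, 0) → C = 1960
  (8, 8) → C = 480
The feasible region is unbounded (it extends along (0, 1), (1, 0)), but C strictly increases along every unbounded feasible direction, so there is no improving ray and the minimum is attained at a vertex.

The optimum lies where 2x1 + 8x2 = 80 and 9x1 + x2 = 80.
Solving simultaneously gives x1 = 8, x2 = 8.

x1 = 8, x2 = 8, minimum C = 480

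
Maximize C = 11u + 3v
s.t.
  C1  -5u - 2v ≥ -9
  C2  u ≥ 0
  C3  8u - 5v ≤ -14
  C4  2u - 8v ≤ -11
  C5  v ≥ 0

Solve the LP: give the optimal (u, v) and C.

Corner points and C = 11u + 3v:
  (0, 9/2) → C = 27/2
  (17/41, 142/41) → C = 613/41
  (0, 14/5) → C = 42/5

The optimum lies where -5u - 2v = -9 and 8u - 5v = -14.
Solving simultaneously gives u = 17/41, v = 142/41.

u = 17/41, v = 142/41, maximum C = 613/41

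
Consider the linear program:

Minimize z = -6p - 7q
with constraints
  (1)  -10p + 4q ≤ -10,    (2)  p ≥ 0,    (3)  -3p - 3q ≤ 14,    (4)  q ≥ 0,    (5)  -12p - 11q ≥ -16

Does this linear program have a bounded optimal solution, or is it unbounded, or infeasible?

bounded optimum

Vertices and z = -6p - 7q:
  (1, 0) → z = -6
  (87/79, 20/79) → z = -662/79
  (4/3, 0) → z = -8
The feasible region has finitely many vertices and no improving ray; the minimum is -662/79 at (87/79, 20/79).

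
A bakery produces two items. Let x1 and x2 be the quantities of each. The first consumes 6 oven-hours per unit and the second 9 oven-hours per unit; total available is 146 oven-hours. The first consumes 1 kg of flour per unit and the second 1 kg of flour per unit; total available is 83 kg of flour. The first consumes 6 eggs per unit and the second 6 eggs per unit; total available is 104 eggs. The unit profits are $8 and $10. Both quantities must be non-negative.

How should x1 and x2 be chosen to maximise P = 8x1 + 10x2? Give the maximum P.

Corner points and P = 8x1 + 10x2:
  (0, 0) → P = 0
  (0, 146/9) → P = 1460/9
  (52/3, 0) → P = 416/3
  (10/3, 14) → P = 500/3

At the optimal vertex, 6x1 + 9x2 = 146 and 6x1 + 6x2 = 104.
Solving simultaneously gives x1 = 10/3, x2 = 14.

x1 = 10/3, x2 = 14, maximum P = 500/3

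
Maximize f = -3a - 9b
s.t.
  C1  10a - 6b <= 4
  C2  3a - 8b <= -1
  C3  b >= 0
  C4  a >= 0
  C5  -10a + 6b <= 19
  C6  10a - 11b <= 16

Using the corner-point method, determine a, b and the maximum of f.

Vertices and f = -3a - 9b:
  (19/31, 11/31) → f = -156/31
  (0, 1/8) → f = -9/8
  (0, 19/6) → f = -57/2
The feasible region is unbounded (it extends along (3, 5)), but f strictly decreases along every unbounded feasible direction, so there is no improving ray and the maximum is attained at a vertex.

a = 0, b = 1/8, maximum f = -9/8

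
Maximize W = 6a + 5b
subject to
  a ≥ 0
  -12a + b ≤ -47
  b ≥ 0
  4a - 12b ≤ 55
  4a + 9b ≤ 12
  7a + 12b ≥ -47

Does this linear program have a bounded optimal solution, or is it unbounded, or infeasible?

infeasible

The boundaries a = 0 and b = 0 meet at (0, 0), but that point violates -12a + b ≤ -47. Every candidate vertex is excluded by some other constraint, so the feasible region is empty.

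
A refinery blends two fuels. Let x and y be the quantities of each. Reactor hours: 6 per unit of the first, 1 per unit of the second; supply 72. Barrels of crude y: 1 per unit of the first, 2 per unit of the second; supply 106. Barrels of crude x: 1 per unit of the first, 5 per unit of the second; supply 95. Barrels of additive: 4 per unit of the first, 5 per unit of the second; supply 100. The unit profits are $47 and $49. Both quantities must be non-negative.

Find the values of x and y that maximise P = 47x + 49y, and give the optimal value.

x = 10, y = 12, maximum P = 1058

Feasible corners and P = 47x + 49y:
  (0, 0) → P = 0
  (0, 19) → P = 931
  (12, 0) → P = 564
  (10, 12) → P = 1058
  (5/3, 56/3) → P = 993

The binding constraints are 6x + y = 72 and 4x + 5y = 100.
Solving simultaneously gives x = 10, y = 12.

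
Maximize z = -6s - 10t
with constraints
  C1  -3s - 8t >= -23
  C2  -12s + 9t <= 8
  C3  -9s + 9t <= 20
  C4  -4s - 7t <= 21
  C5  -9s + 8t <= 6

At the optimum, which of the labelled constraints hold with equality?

C2 and C4

Feasible corners and z = -6s - 10t:
  (17/12, 75/32) → z = -511/16
  (-49/24, -11/6) → z = 367/12
  (-2/3, 0) → z = 4
The feasible region is unbounded (it extends along (8, -3), (7, -4)), but z strictly decreases along every unbounded feasible direction, so there is no improving ray and the maximum is attained at a vertex.

The maximum is at (-49/24, -11/6). Substituting into each constraint, equality holds for C2 and C4; the remaining constraints have slack.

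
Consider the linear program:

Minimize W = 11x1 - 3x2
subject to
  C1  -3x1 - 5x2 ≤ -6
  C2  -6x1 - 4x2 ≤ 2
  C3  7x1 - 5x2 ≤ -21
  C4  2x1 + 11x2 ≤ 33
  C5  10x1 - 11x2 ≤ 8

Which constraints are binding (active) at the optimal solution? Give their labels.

Feasible corners and W = 11x1 - 3x2:
  (-17/9, 7/3) → W = -250/9
  (-3/2, 21/10) → W = -114/5
  (-77/29, 101/29) → W = -1150/29
  (-22/29, 91/29) → W = -515/29

The minimum is at (-77/29, 101/29). Substituting into each constraint, equality holds for C2 and C4; the remaining constraints have slack.

C2 and C4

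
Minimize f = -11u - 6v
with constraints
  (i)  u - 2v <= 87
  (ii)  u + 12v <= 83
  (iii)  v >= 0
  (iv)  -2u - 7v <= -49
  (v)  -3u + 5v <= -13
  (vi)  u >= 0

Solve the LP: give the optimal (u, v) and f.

u = 83, v = 0, minimum f = -913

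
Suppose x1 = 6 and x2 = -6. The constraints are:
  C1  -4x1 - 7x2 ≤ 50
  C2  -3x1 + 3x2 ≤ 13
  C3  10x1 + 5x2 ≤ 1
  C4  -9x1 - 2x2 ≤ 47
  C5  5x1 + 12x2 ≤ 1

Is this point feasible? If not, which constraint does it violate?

Constraint C3: 10x1 + 5x2 = 30, which is not ≤ 1. All other constraints are satisfied.

not feasible — violates C3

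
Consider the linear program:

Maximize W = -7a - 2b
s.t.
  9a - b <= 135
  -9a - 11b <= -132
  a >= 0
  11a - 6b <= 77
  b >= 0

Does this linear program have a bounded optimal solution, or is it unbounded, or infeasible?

Corner points and W = -7a - 2b:
  (733/43, 792/43) → W = -6715/43
  (0, 12) → W = -24
  (1639/175, 759/175) → W = -12991/175
The feasible region has finitely many vertices and no improving ray; the maximum is -24 at (0, 12).

bounded optimum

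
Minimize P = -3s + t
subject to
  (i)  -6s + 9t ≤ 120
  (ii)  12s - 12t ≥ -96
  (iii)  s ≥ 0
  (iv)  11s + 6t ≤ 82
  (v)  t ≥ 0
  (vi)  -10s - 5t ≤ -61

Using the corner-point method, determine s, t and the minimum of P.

Vertices and P = -3s + t:
  (2, 10) → P = 4
  (7/5, 47/5) → P = 26/5
  (82/11, 0) → P = -246/11
  (61/10, 0) → P = -183/10

The binding constraints are 11s + 6t = 82 and t = 0.
Solving simultaneously gives s = 82/11, t = 0.

s = 82/11, t = 0, minimum P = -246/11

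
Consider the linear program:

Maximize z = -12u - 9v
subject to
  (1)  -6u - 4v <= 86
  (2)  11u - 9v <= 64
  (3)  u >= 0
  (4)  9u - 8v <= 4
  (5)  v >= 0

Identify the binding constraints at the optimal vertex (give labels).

(3) and (5)

Corner points and z = -12u - 9v:
  (68, 76) → z = -1500
  (0, 0) → z = 0
  (4/9, 0) → z = -16/3
The feasible region is unbounded (it extends along (0, 1), (9, 11)), but z strictly decreases along every unbounded feasible direction, so there is no improving ray and the maximum is attained at a vertex.

The maximum is at (0, 0). Substituting into each constraint, equality holds for (3) and (5); the remaining constraints have slack.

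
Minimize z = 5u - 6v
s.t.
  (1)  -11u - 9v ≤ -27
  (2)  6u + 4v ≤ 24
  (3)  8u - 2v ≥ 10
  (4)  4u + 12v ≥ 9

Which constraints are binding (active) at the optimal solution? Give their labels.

(2) and (3)

Feasible corners and z = 5u - 6v:
  (72/47, 53/47) → z = 42/47
  (81/32, -3/32) → z = 423/32
  (2, 3) → z = -8
  (9/2, -3/4) → z = 27

The minimum is at (2, 3). Substituting into each constraint, equality holds for (2) and (3); the remaining constraints have slack.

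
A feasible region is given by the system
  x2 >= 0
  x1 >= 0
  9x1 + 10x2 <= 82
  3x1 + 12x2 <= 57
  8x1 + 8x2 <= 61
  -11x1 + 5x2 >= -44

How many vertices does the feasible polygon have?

Of the 15 pairwise boundary intersections, those satisfying every inequality are:
  (0, 0)
  (4, 0)
  (0, 19/4)
  (23/6, 91/24)
  (657/128, 319/128)

5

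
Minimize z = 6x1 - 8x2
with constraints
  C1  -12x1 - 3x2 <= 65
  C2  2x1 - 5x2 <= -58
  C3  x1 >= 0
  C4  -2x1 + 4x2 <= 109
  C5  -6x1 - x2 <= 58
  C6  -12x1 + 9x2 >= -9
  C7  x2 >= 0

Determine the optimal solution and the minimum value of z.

x1 = 0, x2 = 109/4, minimum z = -218

Feasible corners and z = 6x1 - 8x2:
  (0, 58/5) → z = -464/5
  (27/2, 17) → z = -55
  (0, 109/4) → z = -218
  (339/10, 221/5) → z = -751/5

At the optimal vertex, x1 = 0 and -2x1 + 4x2 = 109.
Solving simultaneously gives x1 = 0, x2 = 109/4.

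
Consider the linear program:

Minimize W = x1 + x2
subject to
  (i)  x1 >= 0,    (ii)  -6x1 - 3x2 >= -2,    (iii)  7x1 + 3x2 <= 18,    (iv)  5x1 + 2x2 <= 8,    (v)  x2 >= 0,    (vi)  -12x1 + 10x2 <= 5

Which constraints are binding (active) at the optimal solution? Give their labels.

Feasible corners and W = x1 + x2:
  (0, 0) → W = 0
  (0, 1/2) → W = 1/2
  (1/3, 0) → W = 1/3
  (5/96, 9/16) → W = 59/96

The minimum is at (0, 0). Substituting into each constraint, equality holds for (i) and (v); the remaining constraints have slack.

(i) and (v)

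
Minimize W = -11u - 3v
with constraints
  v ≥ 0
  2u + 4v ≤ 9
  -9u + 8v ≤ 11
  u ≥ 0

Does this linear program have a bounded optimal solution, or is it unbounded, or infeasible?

bounded optimum

Feasible corners and W = -11u - 3v:
  (9/2, 0) → W = -99/2
  (0, 0) → W = 0
  (7/13, 103/52) → W = -617/52
  (0, 11/8) → W = -33/8
The feasible region has finitely many vertices and no improving ray; the minimum is -99/2 at (9/2, 0).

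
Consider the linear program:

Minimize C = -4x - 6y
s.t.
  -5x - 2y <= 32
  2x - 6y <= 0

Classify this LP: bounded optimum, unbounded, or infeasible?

From the feasible point (-96/17, -32/17), moving in the direction (6, 2) keeps every constraint satisfied while C decreases without bound.

unbounded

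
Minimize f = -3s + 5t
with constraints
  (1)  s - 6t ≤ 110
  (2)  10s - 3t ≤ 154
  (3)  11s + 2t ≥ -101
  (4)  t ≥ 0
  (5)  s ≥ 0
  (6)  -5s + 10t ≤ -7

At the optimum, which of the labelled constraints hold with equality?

(2) and (4)

Vertices and f = -3s + 5t:
  (77/5, 0) → f = -231/5
  (1519/85, 140/17) → f = -1057/85
  (7/5, 0) → f = -21/5

The minimum is at (77/5, 0). Substituting into each constraint, equality holds for (2) and (4); the remaining constraints have slack.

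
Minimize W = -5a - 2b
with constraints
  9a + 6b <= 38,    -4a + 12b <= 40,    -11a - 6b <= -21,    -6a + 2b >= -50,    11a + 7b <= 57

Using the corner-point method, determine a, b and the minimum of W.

a = 188/27, b = -37/9, minimum W = -718/27

Corner points and W = -5a - 2b:
  (18/11, 128/33) → W = -526/33
  (188/27, -37/9) → W = -718/27
  (1/13, 131/39) → W = -277/39
  (171/29, -212/29) → W = -431/29

The binding constraints are 9a + 6b = 38 and -6a + 2b = -50.
Solving simultaneously gives a = 188/27, b = -37/9.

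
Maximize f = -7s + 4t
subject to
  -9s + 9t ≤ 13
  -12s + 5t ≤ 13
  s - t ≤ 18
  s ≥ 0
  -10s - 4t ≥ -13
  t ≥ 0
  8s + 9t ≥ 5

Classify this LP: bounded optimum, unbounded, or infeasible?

bounded optimum

Vertices and f = -7s + 4t:
  (0, 13/9) → f = 52/9
  (65/126, 247/126) → f = 533/126
  (0, 5/9) → f = 20/9
  (13/10, 0) → f = -91/10
  (5/8, 0) → f = -35/8
The feasible region has finitely many vertices and no improving ray; the maximum is 52/9 at (0, 13/9).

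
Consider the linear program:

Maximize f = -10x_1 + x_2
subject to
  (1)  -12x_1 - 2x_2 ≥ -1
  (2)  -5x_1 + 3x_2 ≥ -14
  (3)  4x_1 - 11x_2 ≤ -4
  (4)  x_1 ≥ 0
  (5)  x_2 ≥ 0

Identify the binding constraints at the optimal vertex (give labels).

(1) and (4)

Extreme points and f = -10x_1 + x_2:
  (3/140, 13/35) → f = 11/70
  (0, 1/2) → f = 1/2
  (0, 4/11) → f = 4/11

The maximum is at (0, 1/2). Substituting into each constraint, equality holds for (1) and (4); the remaining constraints have slack.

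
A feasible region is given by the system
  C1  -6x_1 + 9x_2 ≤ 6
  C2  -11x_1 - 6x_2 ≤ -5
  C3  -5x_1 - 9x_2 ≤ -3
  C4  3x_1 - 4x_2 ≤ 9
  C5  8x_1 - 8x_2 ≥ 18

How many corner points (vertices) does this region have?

4

The feasible vertices (each the meet of two boundaries and inside every other half-plane) are:
  (35, 24)
  (35/4, 13/2)
  (93/47, -36/47)
  (93/56, -33/56)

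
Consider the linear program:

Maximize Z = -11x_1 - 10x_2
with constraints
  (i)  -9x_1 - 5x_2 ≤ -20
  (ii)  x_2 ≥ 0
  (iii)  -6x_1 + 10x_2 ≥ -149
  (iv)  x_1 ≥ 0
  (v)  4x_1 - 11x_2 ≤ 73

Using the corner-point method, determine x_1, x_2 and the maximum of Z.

x_1 = 20/9, x_2 = 0, maximum Z = -220/9

Extreme points and Z = -11x_1 - 10x_2:
  (20/9, 0) → Z = -220/9
  (0, 4) → Z = -40
  (73/4, 0) → Z = -803/4
  (909/26, 79/13) → Z = -11579/26
The feasible region is unbounded (it extends along (0, 1), (5, 3)), but Z strictly decreases along every unbounded feasible direction, so there is no improving ray and the maximum is attained at a vertex.

The optimum lies where -9x_1 - 5x_2 = -20 and x_2 = 0.
Solving simultaneously gives x_1 = 20/9, x_2 = 0.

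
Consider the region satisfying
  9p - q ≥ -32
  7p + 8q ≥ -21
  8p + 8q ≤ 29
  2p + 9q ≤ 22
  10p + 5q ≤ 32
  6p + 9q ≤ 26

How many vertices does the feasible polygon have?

Pairwise boundary intersections that survive every other constraint:
  (-277/79, 35/79)
  (-266/83, 262/83)
  (361/45, -434/45)
  (111/40, 17/20)
  (53/24, 17/12)
  (1, 20/9)

6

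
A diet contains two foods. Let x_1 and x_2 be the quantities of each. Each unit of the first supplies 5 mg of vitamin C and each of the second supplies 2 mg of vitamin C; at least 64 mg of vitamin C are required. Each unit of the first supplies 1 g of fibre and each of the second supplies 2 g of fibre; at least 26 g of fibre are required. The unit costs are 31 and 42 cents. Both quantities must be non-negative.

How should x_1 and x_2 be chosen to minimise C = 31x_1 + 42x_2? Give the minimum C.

x_1 = 19/2, x_2 = 33/4, minimum C = 641

Feasible corners and C = 31x_1 + 42x_2:
  (0, 32) → C = 1344
  (26, 0) → C = 806
  (19/2, 33/4) → C = 641
The feasible region is unbounded (it extends along (0, 1), (1, 0)), but C strictly increases along every unbounded feasible direction, so there is no improving ray and the minimum is attained at a vertex.

The optimum lies where 5x_1 + 2x_2 = 64 and x_1 + 2x_2 = 26.
Solving simultaneously gives x_1 = 19/2, x_2 = 33/4.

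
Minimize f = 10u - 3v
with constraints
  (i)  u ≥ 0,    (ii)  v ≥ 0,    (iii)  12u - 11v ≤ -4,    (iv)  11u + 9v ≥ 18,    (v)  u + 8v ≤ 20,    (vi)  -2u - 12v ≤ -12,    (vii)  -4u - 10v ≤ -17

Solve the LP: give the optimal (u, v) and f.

u = 0, v = 5/2, minimum f = -15/2

Vertices and f = 10u - 3v:
  (0, 2) → f = -6
  (0, 5/2) → f = -15/2
  (188/107, 244/107) → f = 1148/107
  (147/164, 55/41) → f = 405/82
  (27/74, 115/74) → f = -75/74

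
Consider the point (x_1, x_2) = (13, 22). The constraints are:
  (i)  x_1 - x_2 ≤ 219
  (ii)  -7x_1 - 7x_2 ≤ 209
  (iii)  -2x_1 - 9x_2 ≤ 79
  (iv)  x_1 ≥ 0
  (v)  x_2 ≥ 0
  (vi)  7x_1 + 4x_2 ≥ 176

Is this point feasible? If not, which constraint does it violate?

(i): -9 ≤ 219 ✓
(ii): -245 ≤ 209 ✓
(iii): -224 ≤ 79 ✓
(iv): 13 ≥ 0 ✓
(v): 22 ≥ 0 ✓
(vi): 179 ≥ 176 ✓

feasible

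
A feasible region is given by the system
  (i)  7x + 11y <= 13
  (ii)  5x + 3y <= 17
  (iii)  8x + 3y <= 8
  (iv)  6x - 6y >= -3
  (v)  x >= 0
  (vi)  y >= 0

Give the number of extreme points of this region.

Intersecting each pair of boundary lines and keeping only the points that satisfy every inequality leaves:
  (49/67, 48/67)
  (5/12, 11/12)
  (1, 0)
  (0, 1/2)
  (0, 0)

5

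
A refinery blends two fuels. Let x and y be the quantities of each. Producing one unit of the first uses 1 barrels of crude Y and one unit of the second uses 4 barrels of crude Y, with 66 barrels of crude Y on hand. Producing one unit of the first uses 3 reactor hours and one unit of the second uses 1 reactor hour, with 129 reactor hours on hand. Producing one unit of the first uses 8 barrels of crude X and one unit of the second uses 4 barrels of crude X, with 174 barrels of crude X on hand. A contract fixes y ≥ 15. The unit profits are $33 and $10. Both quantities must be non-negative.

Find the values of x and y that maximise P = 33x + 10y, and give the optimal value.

Vertices and P = 33x + 10y:
  (0, 33/2) → P = 165
  (0, 15) → P = 150
  (6, 15) → P = 348

The binding constraints are x + 4y = 66 and y = 15.
Solving simultaneously gives x = 6, y = 15.

x = 6, y = 15, maximum P = 348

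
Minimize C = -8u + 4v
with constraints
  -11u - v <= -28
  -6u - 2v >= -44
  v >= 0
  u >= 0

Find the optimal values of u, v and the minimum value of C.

u = 22/3, v = 0, minimum C = -176/3

Extreme points and C = -8u + 4v:
  (3/4, 79/4) → C = 73
  (28/11, 0) → C = -224/11
  (22/3, 0) → C = -176/3

At the optimal vertex, -6u - 2v = -44 and v = 0.
Solving simultaneously gives u = 22/3, v = 0.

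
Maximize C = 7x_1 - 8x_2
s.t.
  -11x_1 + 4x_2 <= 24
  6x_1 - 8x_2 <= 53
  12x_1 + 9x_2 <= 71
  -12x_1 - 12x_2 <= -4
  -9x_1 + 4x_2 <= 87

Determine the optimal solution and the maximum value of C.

x_1 = 209/30, x_2 = -7/5, maximum C = 1799/30

Extreme points and C = 7x_1 - 8x_2:
  (68/147, 1069/147) → C = -2692/49
  (-68/45, 83/45) → C = -76/3
  (209/30, -7/5) → C = 1799/30
  (167/42, -51/14) → C = 2393/42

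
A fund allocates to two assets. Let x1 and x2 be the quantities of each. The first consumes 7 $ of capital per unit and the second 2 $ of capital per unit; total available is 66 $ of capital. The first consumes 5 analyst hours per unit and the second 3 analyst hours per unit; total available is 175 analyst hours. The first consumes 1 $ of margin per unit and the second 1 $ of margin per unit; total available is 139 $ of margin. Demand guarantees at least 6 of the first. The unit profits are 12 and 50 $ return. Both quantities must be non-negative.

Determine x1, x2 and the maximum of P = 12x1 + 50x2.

Corner points and P = 12x1 + 50x2:
  (66/7, 0) → P = 792/7
  (6, 0) → P = 72
  (6, 12) → P = 672

At the optimal vertex, 7x1 + 2x2 = 66 and x1 = 6.
Solving simultaneously gives x1 = 6, x2 = 12.

x1 = 6, x2 = 12, maximum P = 672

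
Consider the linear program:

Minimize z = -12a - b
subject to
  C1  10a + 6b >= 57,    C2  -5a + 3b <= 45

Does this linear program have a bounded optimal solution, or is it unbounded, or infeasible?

unbounded

From the feasible point (-33/20, 49/4), moving in the direction (6, -10) keeps every constraint satisfied while z decreases without bound.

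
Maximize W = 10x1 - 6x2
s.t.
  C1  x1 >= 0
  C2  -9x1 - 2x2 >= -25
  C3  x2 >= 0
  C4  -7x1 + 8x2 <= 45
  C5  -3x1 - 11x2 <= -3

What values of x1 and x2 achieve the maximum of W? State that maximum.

x1 = 25/9, x2 = 0, maximum W = 250/9

Feasible corners and W = 10x1 - 6x2:
  (0, 45/8) → W = -135/4
  (0, 3/11) → W = -18/11
  (25/9, 0) → W = 250/9
  (55/43, 290/43) → W = -1190/43
  (1, 0) → W = 10

At the optimal vertex, -9x1 - 2x2 = -25 and x2 = 0.
Solving simultaneously gives x1 = 25/9, x2 = 0.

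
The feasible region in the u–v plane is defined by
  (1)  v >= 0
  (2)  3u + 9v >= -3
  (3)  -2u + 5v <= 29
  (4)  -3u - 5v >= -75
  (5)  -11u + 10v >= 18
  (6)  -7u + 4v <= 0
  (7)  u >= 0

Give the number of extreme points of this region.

3

Intersecting each pair of boundary lines and keeping only the points that satisfy every inequality leaves:
  (40/7, 283/35)
  (116/27, 203/27)
  (36/13, 63/13)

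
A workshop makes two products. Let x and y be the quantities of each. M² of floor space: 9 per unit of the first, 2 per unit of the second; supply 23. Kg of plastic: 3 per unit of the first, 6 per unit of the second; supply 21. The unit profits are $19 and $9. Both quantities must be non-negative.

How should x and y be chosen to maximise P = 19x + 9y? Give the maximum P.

x = 2, y = 5/2, maximum P = 121/2

Vertices and P = 19x + 9y:
  (0, 0) → P = 0
  (0, 7/2) → P = 63/2
  (23/9, 0) → P = 437/9
  (2, 5/2) → P = 121/2

The optimum lies where 9x + 2y = 23 and 3x + 6y = 21.
Solving simultaneously gives x = 2, y = 5/2.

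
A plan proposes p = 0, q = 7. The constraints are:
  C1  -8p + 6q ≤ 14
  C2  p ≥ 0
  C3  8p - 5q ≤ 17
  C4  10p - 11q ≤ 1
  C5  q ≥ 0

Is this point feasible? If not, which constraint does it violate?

not feasible — violates C1

Constraint C1: -8p + 6q = 42, which is not ≤ 14. All other constraints are satisfied.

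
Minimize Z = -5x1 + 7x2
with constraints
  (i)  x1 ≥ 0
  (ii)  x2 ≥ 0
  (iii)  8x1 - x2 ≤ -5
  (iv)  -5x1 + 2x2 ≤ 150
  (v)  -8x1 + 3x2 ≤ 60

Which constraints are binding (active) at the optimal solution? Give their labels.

(i) and (iii)

Vertices and Z = -5x1 + 7x2:
  (0, 5) → Z = 35
  (0, 20) → Z = 140
  (45/16, 55/2) → Z = 2855/16

The minimum is at (0, 5). Substituting into each constraint, equality holds for (i) and (iii); the remaining constraints have slack.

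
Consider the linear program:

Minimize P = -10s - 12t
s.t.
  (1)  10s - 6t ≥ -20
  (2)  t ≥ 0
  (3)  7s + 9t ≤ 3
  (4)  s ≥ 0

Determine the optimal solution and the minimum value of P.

Feasible corners and P = -10s - 12t:
  (3/7, 0) → P = -30/7
  (0, 0) → P = 0
  (0, 1/3) → P = -4

At the optimal vertex, t = 0 and 7s + 9t = 3.
Solving simultaneously gives s = 3/7, t = 0.

s = 3/7, t = 0, minimum P = -30/7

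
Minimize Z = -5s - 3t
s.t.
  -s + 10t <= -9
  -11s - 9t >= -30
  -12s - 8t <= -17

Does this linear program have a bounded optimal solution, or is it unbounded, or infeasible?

unbounded

From the feasible point (381/119, -69/119), moving in the direction (8, -12) keeps every constraint satisfied while Z decreases without bound.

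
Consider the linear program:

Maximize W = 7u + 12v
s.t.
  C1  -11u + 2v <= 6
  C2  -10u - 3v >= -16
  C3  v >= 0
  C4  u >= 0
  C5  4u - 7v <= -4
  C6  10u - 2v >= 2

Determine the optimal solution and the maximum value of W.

u = 19/25, v = 14/5, maximum W = 973/25

Vertices and W = 7u + 12v:
  (50/41, 52/41) → W = 974/41
  (19/25, 14/5) → W = 973/25
  (11/31, 24/31) → W = 365/31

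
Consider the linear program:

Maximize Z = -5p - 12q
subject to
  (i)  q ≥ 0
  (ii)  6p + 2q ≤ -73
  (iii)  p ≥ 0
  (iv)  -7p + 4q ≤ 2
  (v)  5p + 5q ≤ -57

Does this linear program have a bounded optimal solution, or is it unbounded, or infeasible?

The boundaries 6p + 2q = -73 and p = 0 meet at (0, -73/2), but that point violates q ≥ 0. Every candidate vertex is excluded by some other constraint, so the feasible region is empty.

infeasible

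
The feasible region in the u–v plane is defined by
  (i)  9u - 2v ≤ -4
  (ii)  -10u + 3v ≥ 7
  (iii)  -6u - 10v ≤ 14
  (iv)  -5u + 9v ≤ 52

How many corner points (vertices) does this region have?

4

Intersecting each pair of boundary lines and keeping only the points that satisfy every inequality leaves:
  (2/7, 23/7)
  (68/71, 448/71)
  (-56/59, -49/59)
  (-323/52, 121/52)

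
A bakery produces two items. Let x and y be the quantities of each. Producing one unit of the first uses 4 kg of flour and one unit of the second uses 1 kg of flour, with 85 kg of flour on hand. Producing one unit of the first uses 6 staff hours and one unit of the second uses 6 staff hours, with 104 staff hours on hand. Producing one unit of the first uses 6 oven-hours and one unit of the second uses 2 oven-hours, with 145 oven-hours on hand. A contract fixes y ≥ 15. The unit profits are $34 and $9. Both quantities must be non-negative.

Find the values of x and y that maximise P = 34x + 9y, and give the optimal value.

Extreme points and P = 34x + 9y:
  (0, 52/3) → P = 156
  (0, 15) → P = 135
  (7/3, 15) → P = 643/3

The binding constraints are 6x + 6y = 104 and y = 15.
Solving simultaneously gives x = 7/3, y = 15.

x = 7/3, y = 15, maximum P = 643/3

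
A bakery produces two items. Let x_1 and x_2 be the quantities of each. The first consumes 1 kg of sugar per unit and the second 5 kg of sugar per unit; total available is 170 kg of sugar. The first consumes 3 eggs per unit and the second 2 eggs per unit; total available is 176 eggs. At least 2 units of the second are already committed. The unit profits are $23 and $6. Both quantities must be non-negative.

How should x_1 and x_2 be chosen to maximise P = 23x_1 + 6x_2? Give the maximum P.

Extreme points and P = 23x_1 + 6x_2:
  (0, 34) → P = 204
  (0, 2) → P = 12
  (540/13, 334/13) → P = 14424/13
  (172/3, 2) → P = 3992/3

The optimum lies where 3x_1 + 2x_2 = 176 and x_2 = 2.
Solving simultaneously gives x_1 = 172/3, x_2 = 2.

x_1 = 172/3, x_2 = 2, maximum P = 3992/3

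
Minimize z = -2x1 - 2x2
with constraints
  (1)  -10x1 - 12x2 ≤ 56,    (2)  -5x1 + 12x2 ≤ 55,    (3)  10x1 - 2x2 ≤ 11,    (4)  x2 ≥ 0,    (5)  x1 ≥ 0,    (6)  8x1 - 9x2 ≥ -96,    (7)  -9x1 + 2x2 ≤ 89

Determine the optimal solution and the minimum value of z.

x1 = 11/5, x2 = 11/2, minimum z = -77/5

Feasible corners and z = -2x1 - 2x2:
  (11/5, 11/2) → z = -77/5
  (0, 55/12) → z = -55/6
  (11/10, 0) → z = -11/5
  (0, 0) → z = 0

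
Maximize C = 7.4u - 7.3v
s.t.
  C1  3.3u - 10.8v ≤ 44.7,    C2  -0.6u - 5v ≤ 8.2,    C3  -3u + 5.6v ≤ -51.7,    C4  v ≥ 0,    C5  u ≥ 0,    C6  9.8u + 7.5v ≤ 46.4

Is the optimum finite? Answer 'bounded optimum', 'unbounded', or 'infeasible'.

The boundaries 3.3u - 10.8v = 44.7 and -3u + 5.6v = -51.7 meet at (2567/116, 1217/464), but that point violates 9.8u + 7.5v ≤ 46.4. Every candidate vertex is excluded by some other constraint, so the feasible region is empty.

infeasible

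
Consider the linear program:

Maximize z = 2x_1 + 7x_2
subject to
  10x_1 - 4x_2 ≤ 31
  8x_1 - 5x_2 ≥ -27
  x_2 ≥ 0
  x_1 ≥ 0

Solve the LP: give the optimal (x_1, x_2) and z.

The binding constraints are 10x_1 - 4x_2 = 31 and 8x_1 - 5x_2 = -27.
Solving simultaneously gives x_1 = 263/18, x_2 = 259/9.

x_1 = 263/18, x_2 = 259/9, maximum z = 692/3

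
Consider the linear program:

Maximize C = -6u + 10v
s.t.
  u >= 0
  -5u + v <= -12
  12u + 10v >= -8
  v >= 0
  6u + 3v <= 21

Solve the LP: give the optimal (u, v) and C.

u = 19/7, v = 11/7, maximum C = -4/7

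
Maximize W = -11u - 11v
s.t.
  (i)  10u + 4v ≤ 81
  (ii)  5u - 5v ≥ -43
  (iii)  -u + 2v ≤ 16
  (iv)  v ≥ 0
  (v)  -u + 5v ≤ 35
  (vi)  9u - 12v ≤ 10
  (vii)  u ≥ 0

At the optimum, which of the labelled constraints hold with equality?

Feasible corners and W = -11u - 11v:
  (265/54, 431/54) → W = -1276/9
  (253/39, 629/156) → W = -6017/52
  (10/9, 0) → W = -110/9
  (0, 0) → W = 0
  (0, 7) → W = -77

The maximum is at (0, 0). Substituting into each constraint, equality holds for (iv) and (vii); the remaining constraints have slack.

(iv) and (vii)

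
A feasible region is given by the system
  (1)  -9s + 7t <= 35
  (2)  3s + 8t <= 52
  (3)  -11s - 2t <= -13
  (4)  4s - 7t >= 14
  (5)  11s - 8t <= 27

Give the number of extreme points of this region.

3

The feasible vertices (each the meet of two boundaries and inside every other half-plane) are:
  (7/5, -6/5)
  (79/55, -7/5)
  (77/45, -46/45)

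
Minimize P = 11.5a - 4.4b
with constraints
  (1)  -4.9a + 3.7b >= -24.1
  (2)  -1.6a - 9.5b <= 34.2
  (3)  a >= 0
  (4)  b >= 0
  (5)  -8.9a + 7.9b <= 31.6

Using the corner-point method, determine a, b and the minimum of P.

a = 0, b = 4, minimum P = -17.6

Feasible corners and P = 11.5a - 4.4b:
  (241/49, 0) → P = 5543/98
  (30731/578, 36933/578) → P = 1909013/5780
  (0, 0) → P = 0
  (0, 4) → P = -88/5

At the optimal vertex, a = 0 and -8.9a + 7.9b = 31.6.
Solving simultaneously gives a = 0, b = 4.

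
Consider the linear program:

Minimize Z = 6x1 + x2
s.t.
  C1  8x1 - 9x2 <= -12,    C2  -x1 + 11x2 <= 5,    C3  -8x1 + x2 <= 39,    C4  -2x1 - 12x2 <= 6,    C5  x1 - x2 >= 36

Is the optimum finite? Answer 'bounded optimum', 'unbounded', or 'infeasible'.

infeasible

The boundaries 8x1 - 9x2 = -12 and -x1 + 11x2 = 5 meet at (-87/79, 28/79), but that point violates x1 - x2 ≥ 36. Every candidate vertex is excluded by some other constraint, so the feasible region is empty.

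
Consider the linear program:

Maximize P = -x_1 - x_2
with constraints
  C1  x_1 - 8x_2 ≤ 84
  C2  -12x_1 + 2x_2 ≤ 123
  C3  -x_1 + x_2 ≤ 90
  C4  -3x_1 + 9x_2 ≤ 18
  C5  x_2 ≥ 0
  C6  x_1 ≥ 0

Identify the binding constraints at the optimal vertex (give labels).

Feasible corners and P = -x_1 - x_2:
  (84, 0) → P = -84
  (0, 2) → P = -2
  (0, 0) → P = 0
The feasible region is unbounded (it extends along (3, 1), (8, 1)), but P strictly decreases along every unbounded feasible direction, so there is no improving ray and the maximum is attained at a vertex.

The maximum is at (0, 0). Substituting into each constraint, equality holds for C5 and C6; the remaining constraints have slack.

C5 and C6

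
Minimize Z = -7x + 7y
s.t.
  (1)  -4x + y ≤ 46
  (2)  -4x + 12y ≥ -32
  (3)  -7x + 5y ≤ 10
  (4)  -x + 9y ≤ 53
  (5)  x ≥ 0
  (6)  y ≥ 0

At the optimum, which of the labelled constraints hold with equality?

Corner points and Z = -7x + 7y:
  (77/2, 61/6) → Z = -595/3
  (8, 0) → Z = -56
  (175/58, 361/58) → Z = 651/29
  (0, 2) → Z = 14
  (0, 0) → Z = 0

The minimum is at (77/2, 61/6). Substituting into each constraint, equality holds for (2) and (4); the remaining constraints have slack.

(2) and (4)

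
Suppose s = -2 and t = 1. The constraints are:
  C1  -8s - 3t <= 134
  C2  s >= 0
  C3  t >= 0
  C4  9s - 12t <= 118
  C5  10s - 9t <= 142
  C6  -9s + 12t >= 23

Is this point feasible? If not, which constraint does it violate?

Constraint C2: s = -2, which is not ≥ 0. All other constraints are satisfied.

not feasible — violates C2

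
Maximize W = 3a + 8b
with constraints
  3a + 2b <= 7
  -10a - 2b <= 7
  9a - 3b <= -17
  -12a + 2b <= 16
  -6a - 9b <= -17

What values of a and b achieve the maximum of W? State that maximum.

Corner points and W = 3a + 8b:
  (-13/27, 38/9) → W = 97/3
  (-3/5, 22/5) → W = 167/5
  (-7/9, 10/3) → W = 73/3

a = -3/5, b = 22/5, maximum W = 167/5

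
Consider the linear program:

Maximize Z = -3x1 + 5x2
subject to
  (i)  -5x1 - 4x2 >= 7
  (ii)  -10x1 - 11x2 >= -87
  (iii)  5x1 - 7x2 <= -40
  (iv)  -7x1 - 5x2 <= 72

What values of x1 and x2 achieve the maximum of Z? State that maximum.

x1 = -409/9, x2 = 443/9, maximum Z = 3442/9

Vertices and Z = -3x1 + 5x2:
  (-85/3, 101/3) → Z = 760/3
  (-19/5, 3) → Z = 132/5
  (-409/9, 443/9) → Z = 3442/9
  (-352/37, -40/37) → Z = 856/37

The binding constraints are -10x1 - 11x2 = -87 and -7x1 - 5x2 = 72.
Solving simultaneously gives x1 = -409/9, x2 = 443/9.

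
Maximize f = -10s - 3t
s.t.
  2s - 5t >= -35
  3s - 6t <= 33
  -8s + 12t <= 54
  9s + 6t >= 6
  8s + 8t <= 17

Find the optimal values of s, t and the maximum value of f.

s = -21/13, t = 89/26, maximum f = 153/26

Extreme points and f = -10s - 3t:
  (13/4, -31/8) → f = -167/8
  (61/12, -71/24) → f = -1007/24
  (-21/13, 89/26) → f = 153/26
  (-57/40, 71/20) → f = 18/5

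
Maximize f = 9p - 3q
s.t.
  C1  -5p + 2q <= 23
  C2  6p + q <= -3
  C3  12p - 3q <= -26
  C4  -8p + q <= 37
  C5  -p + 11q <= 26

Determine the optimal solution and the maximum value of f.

Feasible corners and f = 9p - 3q:
  (-51/11, -1/11) → f = -456/11
  (-201/53, 107/53) → f = -2130/53
  (-85/12, -59/3) → f = -19/4
  (-208/129, 286/129) → f = -910/43

The binding constraints are 12p - 3q = -26 and -8p + q = 37.
Solving simultaneously gives p = -85/12, q = -59/3.

p = -85/12, q = -59/3, maximum f = -19/4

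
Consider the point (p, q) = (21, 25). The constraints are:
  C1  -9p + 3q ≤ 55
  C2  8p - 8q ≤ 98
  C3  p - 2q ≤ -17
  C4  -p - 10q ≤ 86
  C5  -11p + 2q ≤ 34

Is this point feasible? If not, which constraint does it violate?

feasible

C1: -114 ≤ 55 ✓
C2: -32 ≤ 98 ✓
C3: -29 ≤ -17 ✓
C4: -271 ≤ 86 ✓
C5: -181 ≤ 34 ✓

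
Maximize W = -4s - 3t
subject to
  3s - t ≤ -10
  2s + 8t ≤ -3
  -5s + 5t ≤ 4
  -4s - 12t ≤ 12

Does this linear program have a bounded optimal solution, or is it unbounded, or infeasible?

The boundaries 3s - t = -10 and 2s + 8t = -3 meet at (-83/26, 11/26), but that point violates -5s + 5t ≤ 4. Every candidate vertex is excluded by some other constraint, so the feasible region is empty.

infeasible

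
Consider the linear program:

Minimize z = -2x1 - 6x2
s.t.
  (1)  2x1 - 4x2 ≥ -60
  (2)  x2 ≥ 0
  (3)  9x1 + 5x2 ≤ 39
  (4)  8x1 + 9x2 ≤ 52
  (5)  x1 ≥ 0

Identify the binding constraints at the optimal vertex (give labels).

(4) and (5)

Feasible corners and z = -2x1 - 6x2:
  (13/3, 0) → z = -26/3
  (0, 0) → z = 0
  (91/41, 156/41) → z = -1118/41
  (0, 52/9) → z = -104/3

The minimum is at (0, 52/9). Substituting into each constraint, equality holds for (4) and (5); the remaining constraints have slack.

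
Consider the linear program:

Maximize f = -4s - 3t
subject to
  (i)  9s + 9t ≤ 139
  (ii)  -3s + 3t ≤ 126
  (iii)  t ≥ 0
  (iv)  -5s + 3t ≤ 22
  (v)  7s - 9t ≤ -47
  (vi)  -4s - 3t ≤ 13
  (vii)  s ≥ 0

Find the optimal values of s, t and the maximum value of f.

Extreme points and f = -4s - 3t:
  (73/24, 893/72) → f = -395/8
  (23/4, 349/36) → f = -625/12
  (0, 22/3) → f = -22
  (0, 47/9) → f = -47/3

The binding constraints are 7s - 9t = -47 and s = 0.
Solving simultaneously gives s = 0, t = 47/9.

s = 0, t = 47/9, maximum f = -47/3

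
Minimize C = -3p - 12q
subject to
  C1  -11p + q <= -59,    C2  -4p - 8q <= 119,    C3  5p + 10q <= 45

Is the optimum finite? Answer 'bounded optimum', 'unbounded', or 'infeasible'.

bounded optimum

Vertices and C = -3p - 12q:
  (353/92, -1545/92) → C = 17481/92
  (127/23, 40/23) → C = -861/23
The feasible region has finitely many vertices and no improving ray; the minimum is -861/23 at (127/23, 40/23).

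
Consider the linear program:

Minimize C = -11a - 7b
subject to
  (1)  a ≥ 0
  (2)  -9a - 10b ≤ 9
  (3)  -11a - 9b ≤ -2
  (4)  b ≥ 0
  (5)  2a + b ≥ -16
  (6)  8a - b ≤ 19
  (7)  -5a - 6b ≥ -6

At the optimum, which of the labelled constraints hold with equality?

Corner points and C = -11a - 7b:
  (0, 2/9) → C = -14/9
  (0, 1) → C = -7
  (2/11, 0) → C = -2
  (6/5, 0) → C = -66/5

The minimum is at (6/5, 0). Substituting into each constraint, equality holds for (4) and (7); the remaining constraints have slack.

(4) and (7)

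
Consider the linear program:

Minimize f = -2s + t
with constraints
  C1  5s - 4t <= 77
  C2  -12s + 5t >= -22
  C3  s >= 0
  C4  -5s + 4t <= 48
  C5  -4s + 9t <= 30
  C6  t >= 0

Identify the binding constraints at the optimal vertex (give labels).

C2 and C6

Extreme points and f = -2s + t:
  (87/22, 56/11) → f = -31/11
  (11/6, 0) → f = -11/3
  (0, 10/3) → f = 10/3
  (0, 0) → f = 0

The minimum is at (11/6, 0). Substituting into each constraint, equality holds for C2 and C6; the remaining constraints have slack.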